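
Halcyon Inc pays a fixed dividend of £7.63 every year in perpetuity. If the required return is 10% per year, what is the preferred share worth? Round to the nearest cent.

Level perpetuity: PV = C / r = £7.63 / 0.1 = £76.30

£76.30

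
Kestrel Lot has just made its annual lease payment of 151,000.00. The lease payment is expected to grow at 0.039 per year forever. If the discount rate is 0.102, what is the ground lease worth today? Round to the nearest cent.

2490301.59

D₁ = D₀ × (1 + g) = 151,000.00 × 1.039 = 156,889.0000
Growing perpetuity: P = D₁ / (r − g) = 156,889.0000 / (0.102 − 0.039) = 2,490,301.59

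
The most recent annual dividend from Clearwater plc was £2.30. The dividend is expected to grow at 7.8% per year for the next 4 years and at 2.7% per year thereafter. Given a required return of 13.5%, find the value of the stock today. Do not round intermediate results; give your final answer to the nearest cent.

D_1 = 2.47940
D_2 = 2.67279
D_3 = 2.88127
D_4 = 3.10601
Terminal value at year 4: TV = D_4×(1+g_2)/(r−g_2) = 3.18987/0.108 = 29.53586
P_0 = D_1/(1+r)^1 + D_2/(1+r)^2 + D_3/(1+r)^3 + D_4/(1+r)^4 + TV/(1+r)^4
    = 2.18449 + 2.07479 + 1.97059 + 1.87163 + 17.79779 = 25.89929

£25.90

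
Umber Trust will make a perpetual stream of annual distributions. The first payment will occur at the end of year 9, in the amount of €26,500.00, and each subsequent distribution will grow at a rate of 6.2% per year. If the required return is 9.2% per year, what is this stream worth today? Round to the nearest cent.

Value at end of year 8: C₁ / (r − g) = €26,500.00 / (0.092 − 0.062) = €883,333.3333
Discount to today: PV = €883,333.3333 / (1 + 0.092)^8 = €883,333.3333 / 2.022000 = €436,861.24

€436861.24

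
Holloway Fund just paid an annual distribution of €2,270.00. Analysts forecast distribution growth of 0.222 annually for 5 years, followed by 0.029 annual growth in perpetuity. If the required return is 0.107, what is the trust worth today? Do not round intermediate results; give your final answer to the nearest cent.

€64503.79

D_1 = 2773.94000
D_2 = 3389.75468
D_3 = 4142.28022
D_4 = 5061.86643
D_5 = 6185.60077
Terminal value at year 5: TV = D_5×(1+g_2)/(r−g_2) = 6364.98320/0.078 = 81602.34868
P_0 = D_1/(1+r)^1 + D_2/(1+r)^2 + D_3/(1+r)^3 + D_4/(1+r)^4 + D_5/(1+r)^5 + TV/(1+r)^5
    = 2505.81752 + 2766.13281 + 3053.49078 + 3370.70075 + 3720.86388 + 49086.78116 = 64503.78689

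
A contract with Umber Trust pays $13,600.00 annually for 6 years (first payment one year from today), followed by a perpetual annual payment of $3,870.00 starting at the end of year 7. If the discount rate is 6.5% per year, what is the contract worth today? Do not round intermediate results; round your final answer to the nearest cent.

$106641.52

PV of 6-year annuity: $13,600.00 × [1 − (1+0.065)^−6] / 0.065 = 65837.78437
Perpetuity value at year 6: $3,870.00 / 0.065 = 59538.46154
PV of perpetuity: 59538.46154 / (1+0.065)^6 = 40803.73907
Total PV = 65837.78437 + 40803.73907 = 106641.52345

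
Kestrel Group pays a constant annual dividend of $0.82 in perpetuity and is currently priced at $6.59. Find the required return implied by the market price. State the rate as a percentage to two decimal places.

P = C/r ⇒ r = C/P = $0.82/$6.59 = 0.124431

12.44%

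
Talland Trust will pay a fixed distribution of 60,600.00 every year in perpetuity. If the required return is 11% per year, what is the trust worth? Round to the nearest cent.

Level perpetuity: PV = C / r = 60,600.00 / 0.11 = 550,909.09

550909.09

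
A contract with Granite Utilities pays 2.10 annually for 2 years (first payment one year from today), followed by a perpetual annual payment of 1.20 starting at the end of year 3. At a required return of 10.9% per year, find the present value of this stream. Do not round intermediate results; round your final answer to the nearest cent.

12.55

PV of 2-year annuity: 2.10 × [1 − (1+0.109)^−2] / 0.109 = 3.60108
Perpetuity value at year 2: 1.20 / 0.109 = 11.00917
PV of perpetuity: 11.00917 / (1+0.109)^2 = 8.95141
Total PV = 3.60108 + 8.95141 = 12.55249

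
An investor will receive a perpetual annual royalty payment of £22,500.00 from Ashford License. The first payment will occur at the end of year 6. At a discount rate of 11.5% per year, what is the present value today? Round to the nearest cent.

£113529.92

Value at end of year 5: C / r = £22,500.00 / 0.115 = £195,652.1739
Discount to today: PV = £195,652.1739 / (1 + 0.115)^5 = £195,652.1739 / 1.723353 = £113,529.92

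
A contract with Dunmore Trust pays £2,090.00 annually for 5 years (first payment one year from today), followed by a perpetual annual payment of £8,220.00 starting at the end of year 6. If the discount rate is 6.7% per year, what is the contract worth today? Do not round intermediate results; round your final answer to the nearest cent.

PV of 5-year annuity: £2,090.00 × [1 − (1+0.067)^−5] / 0.067 = 8638.68942
Perpetuity value at year 5: £8,220.00 / 0.067 = 122686.56716
PV of perpetuity: 122686.56716 / (1+0.067)^5 = 88710.47766
Total PV = 8638.68942 + 88710.47766 = 97349.16709

£97349.17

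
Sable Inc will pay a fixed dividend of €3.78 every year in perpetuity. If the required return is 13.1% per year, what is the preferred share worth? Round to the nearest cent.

Level perpetuity: PV = C / r = €3.78 / 0.131 = €28.85

€28.85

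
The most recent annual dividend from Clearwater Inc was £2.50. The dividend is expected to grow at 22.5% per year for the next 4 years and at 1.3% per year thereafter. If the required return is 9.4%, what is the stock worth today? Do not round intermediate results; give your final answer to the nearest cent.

£62.53

D_1 = 3.06250
D_2 = 3.75156
D_3 = 4.59566
D_4 = 5.62969
Terminal value at year 4: TV = D_4×(1+g_2)/(r−g_2) = 5.70287/0.081 = 70.40586
P_0 = D_1/(1+r)^1 + D_2/(1+r)^2 + D_3/(1+r)^3 + D_4/(1+r)^4 + TV/(1+r)^4
    = 2.79936 + 3.13457 + 3.50991 + 3.93020 + 49.15181 = 62.52585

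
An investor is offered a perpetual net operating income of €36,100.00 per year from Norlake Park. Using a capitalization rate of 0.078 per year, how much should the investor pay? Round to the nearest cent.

Level perpetuity: PV = C / r = €36,100.00 / 0.078 = €462,820.51

€462820.51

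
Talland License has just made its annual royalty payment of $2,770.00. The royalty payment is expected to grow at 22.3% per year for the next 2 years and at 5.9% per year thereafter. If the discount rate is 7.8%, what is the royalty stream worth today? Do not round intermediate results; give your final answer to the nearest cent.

$205426.02

D_1 = 3387.71000
D_2 = 4143.16933
Terminal value at year 2: TV = D_2×(1+g_2)/(r−g_2) = 4387.61632/0.019 = 230927.17476
P_0 = D_1/(1+r)^1 + D_2/(1+r)^2 + TV/(1+r)^2
    = 3142.58813 + 3565.29247 + 198718.14323 = 205426.02383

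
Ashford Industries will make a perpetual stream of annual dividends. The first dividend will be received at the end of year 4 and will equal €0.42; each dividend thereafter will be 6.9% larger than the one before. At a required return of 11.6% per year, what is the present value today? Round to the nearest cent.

€6.43

Value at end of year 3: C₁ / (r − g) = €0.42 / (0.116 − 0.069) = €8.9362
Discount to today: PV = €8.9362 / (1 + 0.116)^3 = €8.9362 / 1.389929 = €6.43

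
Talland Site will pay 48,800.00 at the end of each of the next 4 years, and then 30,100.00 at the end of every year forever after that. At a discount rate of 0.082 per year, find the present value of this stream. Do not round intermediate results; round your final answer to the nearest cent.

PV of 4-year annuity: 48,800.00 × [1 − (1+0.082)^−4] / 0.082 = 160914.84529
Perpetuity value at year 4: 30,100.00 / 0.082 = 367073.17073
PV of perpetuity: 367073.17073 / (1+0.082)^4 = 267820.36657
Total PV = 160914.84529 + 267820.36657 = 428735.21186

428735.21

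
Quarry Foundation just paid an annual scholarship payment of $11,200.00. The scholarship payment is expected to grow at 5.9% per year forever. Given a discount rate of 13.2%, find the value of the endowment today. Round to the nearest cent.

D₁ = D₀ × (1 + g) = $11,200.00 × 1.059 = $11,860.8000
Growing perpetuity: P = D₁ / (r − g) = $11,860.8000 / (0.132 − 0.059) = $162,476.71

$162476.71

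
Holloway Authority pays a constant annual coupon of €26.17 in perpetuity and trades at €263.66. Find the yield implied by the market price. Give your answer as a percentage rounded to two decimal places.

P = C/r ⇒ r = C/P = €26.17/€263.66 = 0.099257

9.93%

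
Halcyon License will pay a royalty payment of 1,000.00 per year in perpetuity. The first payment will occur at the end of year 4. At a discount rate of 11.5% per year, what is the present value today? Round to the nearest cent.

Value at end of year 3: C / r = 1,000.00 / 0.115 = 8,695.6522
Discount to today: PV = 8,695.6522 / (1 + 0.115)^3 = 8,695.6522 / 1.386196 = 6,273.03

6273.03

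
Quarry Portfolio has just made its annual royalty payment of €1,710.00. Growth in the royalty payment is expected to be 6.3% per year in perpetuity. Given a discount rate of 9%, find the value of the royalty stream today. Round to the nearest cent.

D₁ = D₀ × (1 + g) = €1,710.00 × 1.063 = €1,817.7300
Growing perpetuity: P = D₁ / (r − g) = €1,817.7300 / (0.09 − 0.063) = €67,323.33

€67323.33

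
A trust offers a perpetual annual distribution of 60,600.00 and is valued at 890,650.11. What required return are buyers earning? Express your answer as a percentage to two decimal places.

P = C/r ⇒ r = C/P = 60,600.00/890,650.11 = 0.068040

6.80%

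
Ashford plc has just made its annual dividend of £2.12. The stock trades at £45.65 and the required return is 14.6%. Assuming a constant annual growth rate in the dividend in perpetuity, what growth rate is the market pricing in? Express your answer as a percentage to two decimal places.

9.51%

P = D₀(1+g)/(r−g) ⇒ P(r−g) = D₀(1+g) ⇒ g(P+D₀) = P·r − D₀
g = (P·r − D₀)/(P + D₀) = (£45.65×0.146 − £2.12) / (£45.65 + £2.12) = 0.095141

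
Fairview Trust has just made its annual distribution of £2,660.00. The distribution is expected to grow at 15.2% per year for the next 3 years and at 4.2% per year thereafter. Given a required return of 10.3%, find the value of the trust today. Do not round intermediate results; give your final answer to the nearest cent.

£60476.94

D_1 = 3064.32000
D_2 = 3530.09664
D_3 = 4066.67133
Terminal value at year 3: TV = D_3×(1+g_2)/(r−g_2) = 4237.47153/0.061 = 69466.74631
P_0 = D_1/(1+r)^1 + D_2/(1+r)^2 + D_3/(1+r)^3 + TV/(1+r)^3
    = 2778.16863 + 2901.58682 + 3030.48778 + 51766.69283 = 60476.93606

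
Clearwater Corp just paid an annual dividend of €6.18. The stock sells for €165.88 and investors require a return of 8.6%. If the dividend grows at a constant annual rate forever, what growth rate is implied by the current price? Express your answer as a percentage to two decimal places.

4.70%

P = D₀(1+g)/(r−g) ⇒ P(r−g) = D₀(1+g) ⇒ g(P+D₀) = P·r − D₀
g = (P·r − D₀)/(P + D₀) = (€165.88×0.086 − €6.18) / (€165.88 + €6.18) = 0.046993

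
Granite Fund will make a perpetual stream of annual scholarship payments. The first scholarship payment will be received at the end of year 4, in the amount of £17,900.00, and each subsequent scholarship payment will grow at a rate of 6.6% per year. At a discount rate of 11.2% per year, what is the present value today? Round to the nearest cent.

Value at end of year 3: C₁ / (r − g) = £17,900.00 / (0.112 − 0.066) = £389,130.4348
Discount to today: PV = £389,130.4348 / (1 + 0.112)^3 = £389,130.4348 / 1.375037 = £282,996.35

£282996.35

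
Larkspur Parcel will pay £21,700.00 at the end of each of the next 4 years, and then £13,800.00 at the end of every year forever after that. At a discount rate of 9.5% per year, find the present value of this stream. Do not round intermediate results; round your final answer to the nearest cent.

£170578.56

PV of 4-year annuity: £21,700.00 × [1 − (1+0.095)^−4] / 0.095 = 69537.24033
Perpetuity value at year 4: £13,800.00 / 0.095 = 145263.15789
PV of perpetuity: 145263.15789 / (1+0.095)^4 = 101041.31842
Total PV = 69537.24033 + 101041.31842 = 170578.55875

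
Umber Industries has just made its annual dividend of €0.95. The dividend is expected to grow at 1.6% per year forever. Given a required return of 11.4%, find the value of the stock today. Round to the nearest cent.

D₁ = D₀ × (1 + g) = €0.95 × 1.016 = €0.9652
Growing perpetuity: P = D₁ / (r − g) = €0.9652 / (0.114 − 0.016) = €9.85

€9.85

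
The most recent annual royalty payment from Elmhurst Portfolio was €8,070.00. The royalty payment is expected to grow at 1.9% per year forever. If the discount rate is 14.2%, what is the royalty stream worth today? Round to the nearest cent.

€66856.34

D₁ = D₀ × (1 + g) = €8,070.00 × 1.019 = €8,223.3300
Growing perpetuity: P = D₁ / (r − g) = €8,223.3300 / (0.142 − 0.019) = €66,856.34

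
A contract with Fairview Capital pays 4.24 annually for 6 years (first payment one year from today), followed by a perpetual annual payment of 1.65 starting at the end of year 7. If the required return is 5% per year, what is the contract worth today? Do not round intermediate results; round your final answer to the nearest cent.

PV of 6-year annuity: 4.24 × [1 − (1+0.05)^−6] / 0.05 = 21.52093
Perpetuity value at year 6: 1.65 / 0.05 = 33.00000
PV of perpetuity: 33.00000 / (1+0.05)^6 = 24.62511
Total PV = 21.52093 + 24.62511 = 46.14604

46.15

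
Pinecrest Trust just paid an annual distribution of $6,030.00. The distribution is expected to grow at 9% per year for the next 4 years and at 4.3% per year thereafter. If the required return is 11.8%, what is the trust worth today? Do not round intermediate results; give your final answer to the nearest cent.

$98413.99

D_1 = 6572.70000
D_2 = 7164.24300
D_3 = 7809.02487
D_4 = 8511.83711
Terminal value at year 4: TV = D_4×(1+g_2)/(r−g_2) = 8877.84610/0.075 = 118371.28139
P_0 = D_1/(1+r)^1 + D_2/(1+r)^2 + D_3/(1+r)^3 + D_4/(1+r)^4 + TV/(1+r)^4
    = 5878.98032 + 5731.74289 + 5588.19298 + 5448.23823 + 75766.83305 = 98413.98748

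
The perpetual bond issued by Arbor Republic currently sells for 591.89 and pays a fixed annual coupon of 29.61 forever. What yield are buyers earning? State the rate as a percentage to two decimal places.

P = C/r ⇒ r = C/P = 29.61/591.89 = 0.050026

5.00%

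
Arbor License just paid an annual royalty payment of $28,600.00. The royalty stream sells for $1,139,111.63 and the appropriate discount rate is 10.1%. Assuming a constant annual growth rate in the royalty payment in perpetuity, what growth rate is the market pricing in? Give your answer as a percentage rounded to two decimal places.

P = D₀(1+g)/(r−g) ⇒ P(r−g) = D₀(1+g) ⇒ g(P+D₀) = P·r − D₀
g = (P·r − D₀)/(P + D₀) = ($1,139,111.63×0.101 − $28,600.00) / ($1,139,111.63 + $28,600.00) = 0.074034

7.40%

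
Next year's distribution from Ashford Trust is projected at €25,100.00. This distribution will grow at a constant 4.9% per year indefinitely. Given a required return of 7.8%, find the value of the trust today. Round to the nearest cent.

Growing perpetuity: P = D₁ / (r − g) = €25,100.0000 / (0.078 − 0.049) = €865,517.24

€865517.24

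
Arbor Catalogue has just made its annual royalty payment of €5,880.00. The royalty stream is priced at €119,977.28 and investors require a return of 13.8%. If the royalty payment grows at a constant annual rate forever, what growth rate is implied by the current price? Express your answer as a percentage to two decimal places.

P = D₀(1+g)/(r−g) ⇒ P(r−g) = D₀(1+g) ⇒ g(P+D₀) = P·r − D₀
g = (P·r − D₀)/(P + D₀) = (€119,977.28×0.138 − €5,880.00) / (€119,977.28 + €5,880.00) = 0.084833

8.48%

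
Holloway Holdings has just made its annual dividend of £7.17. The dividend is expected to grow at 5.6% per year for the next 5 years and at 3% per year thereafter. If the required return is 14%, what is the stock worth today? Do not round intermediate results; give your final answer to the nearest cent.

D_1 = 7.57152
D_2 = 7.99553
D_3 = 8.44327
D_4 = 8.91610
D_5 = 9.41540
Terminal value at year 5: TV = D_5×(1+g_2)/(r−g_2) = 9.69786/0.11 = 88.16238
P_0 = D_1/(1+r)^1 + D_2/(1+r)^2 + D_3/(1+r)^3 + D_4/(1+r)^4 + D_5/(1+r)^5 + TV/(1+r)^5
    = 6.64168 + 6.15230 + 5.69897 + 5.27905 + 4.89006 + 45.78878 = 74.45084

£74.45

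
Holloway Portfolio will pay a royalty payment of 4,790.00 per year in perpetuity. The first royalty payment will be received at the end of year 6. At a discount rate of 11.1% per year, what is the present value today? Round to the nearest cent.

25494.25

Value at end of year 5: C / r = 4,790.00 / 0.111 = 43,153.1532
Discount to today: PV = 43,153.1532 / (1 + 0.111)^5 = 43,153.1532 / 1.692662 = 25,494.25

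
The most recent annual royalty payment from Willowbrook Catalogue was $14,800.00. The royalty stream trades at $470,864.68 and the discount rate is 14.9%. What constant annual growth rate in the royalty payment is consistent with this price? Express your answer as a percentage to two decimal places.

11.40%

P = D₀(1+g)/(r−g) ⇒ P(r−g) = D₀(1+g) ⇒ g(P+D₀) = P·r − D₀
g = (P·r − D₀)/(P + D₀) = ($470,864.68×0.149 − $14,800.00) / ($470,864.68 + $14,800.00) = 0.113986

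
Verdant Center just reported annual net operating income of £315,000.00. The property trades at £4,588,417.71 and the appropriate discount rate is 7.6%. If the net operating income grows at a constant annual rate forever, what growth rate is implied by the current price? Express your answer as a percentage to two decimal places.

0.69%

P = D₀(1+g)/(r−g) ⇒ P(r−g) = D₀(1+g) ⇒ g(P+D₀) = P·r − D₀
g = (P·r − D₀)/(P + D₀) = (£4,588,417.71×0.076 − £315,000.00) / (£4,588,417.71 + £315,000.00) = 0.006877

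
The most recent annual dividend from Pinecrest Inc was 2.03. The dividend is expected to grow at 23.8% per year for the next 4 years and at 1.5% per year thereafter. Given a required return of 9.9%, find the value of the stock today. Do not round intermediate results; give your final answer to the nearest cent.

50.53

D_1 = 2.51314
D_2 = 3.11127
D_3 = 3.85175
D_4 = 4.76847
Terminal value at year 4: TV = D_4×(1+g_2)/(r−g_2) = 4.83999/0.084 = 57.61895
P_0 = D_1/(1+r)^1 + D_2/(1+r)^2 + D_3/(1+r)^3 + D_4/(1+r)^4 + TV/(1+r)^4
    = 2.28675 + 2.57598 + 2.90178 + 3.26880 + 39.49795 = 50.53126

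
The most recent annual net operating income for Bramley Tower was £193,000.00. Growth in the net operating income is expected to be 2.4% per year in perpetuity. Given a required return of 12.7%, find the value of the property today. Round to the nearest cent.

D₁ = D₀ × (1 + g) = £193,000.00 × 1.024 = £197,632.0000
Growing perpetuity: P = D₁ / (r − g) = £197,632.0000 / (0.127 − 0.024) = £1,918,757.28

£1918757.28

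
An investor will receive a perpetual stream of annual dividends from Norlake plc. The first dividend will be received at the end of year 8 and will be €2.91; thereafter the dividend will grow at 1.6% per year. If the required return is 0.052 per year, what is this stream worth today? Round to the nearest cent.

Value at end of year 7: C₁ / (r − g) = €2.91 / (0.052 − 0.016) = €80.8333
Discount to today: PV = €80.8333 / (1 + 0.052)^7 = €80.8333 / 1.425969 = €56.69

€56.69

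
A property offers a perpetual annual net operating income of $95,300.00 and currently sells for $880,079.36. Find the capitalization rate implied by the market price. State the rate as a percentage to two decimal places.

10.83%

P = C/r ⇒ r = C/P = $95,300.00/$880,079.36 = 0.108286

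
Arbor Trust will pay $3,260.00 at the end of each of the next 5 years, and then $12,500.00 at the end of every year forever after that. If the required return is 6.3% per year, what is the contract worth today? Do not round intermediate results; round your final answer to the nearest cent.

$159806.07

PV of 5-year annuity: $3,260.00 × [1 − (1+0.063)^−5] / 0.063 = 13620.95488
Perpetuity value at year 5: $12,500.00 / 0.063 = 198412.69841
PV of perpetuity: 198412.69841 / (1+0.063)^5 = 146185.11070
Total PV = 13620.95488 + 146185.11070 = 159806.06557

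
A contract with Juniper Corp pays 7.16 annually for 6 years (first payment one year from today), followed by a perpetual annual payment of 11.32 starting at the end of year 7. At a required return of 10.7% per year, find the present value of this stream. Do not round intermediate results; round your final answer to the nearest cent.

PV of 6-year annuity: 7.16 × [1 − (1+0.107)^−6] / 0.107 = 30.55424
Perpetuity value at year 6: 11.32 / 0.107 = 105.79439
PV of perpetuity: 105.79439 / (1+0.107)^6 = 57.48796
Total PV = 30.55424 + 57.48796 = 88.04221

88.04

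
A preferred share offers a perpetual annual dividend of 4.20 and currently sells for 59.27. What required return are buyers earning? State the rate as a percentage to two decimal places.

7.09%

P = C/r ⇒ r = C/P = 4.20/59.27 = 0.070862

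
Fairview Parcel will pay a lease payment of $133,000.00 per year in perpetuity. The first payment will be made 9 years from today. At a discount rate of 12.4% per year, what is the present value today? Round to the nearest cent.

Value at end of year 8: C / r = $133,000.00 / 0.124 = $1,072,580.6452
Discount to today: PV = $1,072,580.6452 / (1 + 0.124)^8 = $1,072,580.6452 / 2.547596 = $421,016.84

$421016.84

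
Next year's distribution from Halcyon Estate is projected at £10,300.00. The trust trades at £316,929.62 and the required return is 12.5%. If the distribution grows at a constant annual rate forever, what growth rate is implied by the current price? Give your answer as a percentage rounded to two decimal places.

P = D₁/(r−g) ⇒ g = r − D₁/P = 0.125 − £10,300.00/£316,929.62 = 0.092501

9.25%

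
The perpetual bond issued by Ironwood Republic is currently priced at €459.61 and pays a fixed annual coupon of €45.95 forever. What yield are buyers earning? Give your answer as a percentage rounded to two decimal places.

10.00%

P = C/r ⇒ r = C/P = €45.95/€459.61 = 0.099976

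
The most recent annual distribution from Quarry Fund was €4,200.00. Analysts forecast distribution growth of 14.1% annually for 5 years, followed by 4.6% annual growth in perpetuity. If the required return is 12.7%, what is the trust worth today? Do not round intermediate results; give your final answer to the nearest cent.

€79486.23

D_1 = 4792.20000
D_2 = 5467.90020
D_3 = 6238.87413
D_4 = 7118.55538
D_5 = 8122.27169
Terminal value at year 5: TV = D_5×(1+g_2)/(r−g_2) = 8495.89619/0.081 = 104887.60724
P_0 = D_1/(1+r)^1 + D_2/(1+r)^2 + D_3/(1+r)^3 + D_4/(1+r)^4 + D_5/(1+r)^5 + TV/(1+r)^5
    = 4252.17391 + 4304.99595 + 4358.47416 + 4412.61670 + 4467.43181 + 57690.53918 = 79486.23171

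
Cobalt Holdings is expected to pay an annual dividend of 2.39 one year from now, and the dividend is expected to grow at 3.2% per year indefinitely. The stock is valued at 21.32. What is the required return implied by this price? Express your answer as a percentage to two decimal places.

14.41%

P = D₁/(r − g) ⇒ r = D₁/P + g = 2.3900/21.32 + 0.032 = 0.112101 + 0.032 = 0.144101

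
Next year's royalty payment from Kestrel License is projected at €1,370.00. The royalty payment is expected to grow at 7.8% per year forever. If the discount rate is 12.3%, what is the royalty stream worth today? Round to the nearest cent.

Growing perpetuity: P = D₁ / (r − g) = €1,370.0000 / (0.123 − 0.078) = €30,444.44

€30444.44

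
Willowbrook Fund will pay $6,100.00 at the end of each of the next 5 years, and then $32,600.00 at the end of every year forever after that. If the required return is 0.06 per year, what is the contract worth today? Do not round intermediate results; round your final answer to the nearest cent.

$431705.69

PV of 5-year annuity: $6,100.00 × [1 − (1+0.06)^−5] / 0.06 = 25695.41909
Perpetuity value at year 5: $32,600.00 / 0.06 = 543333.33333
PV of perpetuity: 543333.33333 / (1+0.06)^5 = 406010.27392
Total PV = 25695.41909 + 406010.27392 = 431705.69302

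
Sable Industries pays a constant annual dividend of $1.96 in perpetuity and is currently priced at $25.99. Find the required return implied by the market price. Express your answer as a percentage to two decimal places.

7.54%

P = C/r ⇒ r = C/P = $1.96/$25.99 = 0.075414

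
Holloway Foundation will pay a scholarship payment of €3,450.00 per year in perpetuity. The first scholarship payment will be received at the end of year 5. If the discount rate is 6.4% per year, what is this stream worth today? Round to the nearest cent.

€42060.32

Value at end of year 4: C / r = €3,450.00 / 0.064 = €53,906.2500
Discount to today: PV = €53,906.2500 / (1 + 0.064)^4 = €53,906.2500 / 1.281641 = €42,060.32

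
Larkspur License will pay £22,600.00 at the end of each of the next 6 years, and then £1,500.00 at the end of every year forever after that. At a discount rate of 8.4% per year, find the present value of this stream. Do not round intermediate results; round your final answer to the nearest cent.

PV of 6-year annuity: £22,600.00 × [1 − (1+0.084)^−6] / 0.084 = 103221.30025
Perpetuity value at year 6: £1,500.00 / 0.084 = 17857.14286
PV of perpetuity: 17857.14286 / (1+0.084)^6 = 11006.17160
Total PV = 103221.30025 + 11006.17160 = 114227.47185

£114227.47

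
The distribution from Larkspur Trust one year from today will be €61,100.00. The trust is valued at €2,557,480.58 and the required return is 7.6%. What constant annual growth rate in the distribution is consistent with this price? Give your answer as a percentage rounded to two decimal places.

5.21%

P = D₁/(r−g) ⇒ g = r − D₁/P = 0.076 − €61,100.00/€2,557,480.58 = 0.052109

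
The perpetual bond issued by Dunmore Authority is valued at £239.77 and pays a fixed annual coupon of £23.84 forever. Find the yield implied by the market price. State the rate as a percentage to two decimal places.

9.94%

P = C/r ⇒ r = C/P = £23.84/£239.77 = 0.099429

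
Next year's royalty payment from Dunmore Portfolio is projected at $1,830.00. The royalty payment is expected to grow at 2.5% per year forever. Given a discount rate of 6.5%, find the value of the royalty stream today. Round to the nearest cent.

Growing perpetuity: P = D₁ / (r − g) = $1,830.0000 / (0.065 − 0.025) = $45,750.00

$45750.00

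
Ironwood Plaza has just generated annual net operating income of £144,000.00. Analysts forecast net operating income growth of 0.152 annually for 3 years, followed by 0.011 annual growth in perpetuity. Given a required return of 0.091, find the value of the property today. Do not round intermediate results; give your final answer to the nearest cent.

£2624564.82

D_1 = 165888.00000
D_2 = 191102.97600
D_3 = 220150.62835
Terminal value at year 3: TV = D_3×(1+g_2)/(r−g_2) = 222572.28526/0.08 = 2782153.56580
P_0 = D_1/(1+r)^1 + D_2/(1+r)^2 + D_3/(1+r)^3 + TV/(1+r)^3
    = 152051.32906 + 160552.82408 + 169529.65476 + 2142431.01201 = 2624564.81990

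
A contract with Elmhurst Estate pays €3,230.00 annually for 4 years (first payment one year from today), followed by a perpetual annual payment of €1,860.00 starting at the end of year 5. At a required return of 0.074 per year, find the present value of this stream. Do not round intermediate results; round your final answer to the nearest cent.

€29734.02

PV of 4-year annuity: €3,230.00 × [1 − (1+0.074)^−4] / 0.074 = 10842.61869
Perpetuity value at year 4: €1,860.00 / 0.074 = 25135.13514
PV of perpetuity: 25135.13514 / (1+0.074)^4 = 18891.39806
Total PV = 10842.61869 + 18891.39806 = 29734.01675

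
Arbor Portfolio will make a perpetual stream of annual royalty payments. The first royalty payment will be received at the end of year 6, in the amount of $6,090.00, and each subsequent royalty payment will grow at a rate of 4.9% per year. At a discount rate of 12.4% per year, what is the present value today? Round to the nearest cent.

Value at end of year 5: C₁ / (r − g) = $6,090.00 / (0.124 − 0.049) = $81,200.0000
Discount to today: PV = $81,200.0000 / (1 + 0.124)^5 = $81,200.0000 / 1.794038 = $45,261.03

$45261.03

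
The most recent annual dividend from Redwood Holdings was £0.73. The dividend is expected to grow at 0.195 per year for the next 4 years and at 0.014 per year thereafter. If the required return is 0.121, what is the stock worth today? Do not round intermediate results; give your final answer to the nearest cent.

D_1 = 0.87235
D_2 = 1.04246
D_3 = 1.24574
D_4 = 1.48866
Terminal value at year 4: TV = D_4×(1+g_2)/(r−g_2) = 1.50950/0.107 = 14.10745
P_0 = D_1/(1+r)^1 + D_2/(1+r)^2 + D_3/(1+r)^3 + D_4/(1+r)^4 + TV/(1+r)^4
    = 0.77819 + 0.82956 + 0.88432 + 0.94270 + 8.93359 = 12.36836

£12.37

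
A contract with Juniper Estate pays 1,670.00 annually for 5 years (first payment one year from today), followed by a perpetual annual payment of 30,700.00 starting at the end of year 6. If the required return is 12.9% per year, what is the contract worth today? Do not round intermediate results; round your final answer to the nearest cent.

PV of 5-year annuity: 1,670.00 × [1 − (1+0.129)^−5] / 0.129 = 5888.13626
Perpetuity value at year 5: 30,700.00 / 0.129 = 237984.49612
PV of perpetuity: 237984.49612 / (1+0.129)^5 = 129741.51221
Total PV = 5888.13626 + 129741.51221 = 135629.64846

135629.65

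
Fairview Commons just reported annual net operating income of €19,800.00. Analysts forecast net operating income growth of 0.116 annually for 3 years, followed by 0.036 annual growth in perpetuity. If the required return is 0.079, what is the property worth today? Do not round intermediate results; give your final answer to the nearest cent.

€591386.36

D_1 = 22096.80000
D_2 = 24660.02880
D_3 = 27520.59214
Terminal value at year 3: TV = D_3×(1+g_2)/(r−g_2) = 28511.33346/0.043 = 663054.26646
P_0 = D_1/(1+r)^1 + D_2/(1+r)^2 + D_3/(1+r)^3 + TV/(1+r)^3
    = 20478.96200 + 21181.20630 + 21907.53126 + 527818.66007 = 591386.35963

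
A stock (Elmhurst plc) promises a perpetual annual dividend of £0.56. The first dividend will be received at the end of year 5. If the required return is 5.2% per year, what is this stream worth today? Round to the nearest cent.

£8.79

Value at end of year 4: C / r = £0.56 / 0.052 = £10.7692
Discount to today: PV = £10.7692 / (1 + 0.052)^4 = £10.7692 / 1.224794 = £8.79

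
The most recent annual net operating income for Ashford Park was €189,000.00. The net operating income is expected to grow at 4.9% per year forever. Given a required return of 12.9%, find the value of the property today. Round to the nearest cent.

€2478262.50

D₁ = D₀ × (1 + g) = €189,000.00 × 1.049 = €198,261.0000
Growing perpetuity: P = D₁ / (r − g) = €198,261.0000 / (0.129 − 0.049) = €2,478,262.50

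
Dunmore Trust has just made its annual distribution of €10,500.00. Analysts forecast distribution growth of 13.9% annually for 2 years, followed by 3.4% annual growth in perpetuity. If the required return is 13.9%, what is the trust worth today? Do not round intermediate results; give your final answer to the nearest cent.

D_1 = 11959.50000
D_2 = 13621.87050
Terminal value at year 2: TV = D_2×(1+g_2)/(r−g_2) = 14085.01410/0.105 = 134142.99140
P_0 = D_1/(1+r)^1 + D_2/(1+r)^2 + TV/(1+r)^2
    = 10500.00000 + 10500.00000 + 103400.00000 = 124400.00000

€124400.00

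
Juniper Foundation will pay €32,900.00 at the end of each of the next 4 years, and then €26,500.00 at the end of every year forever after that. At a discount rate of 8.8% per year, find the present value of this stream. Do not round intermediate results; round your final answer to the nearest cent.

€321961.92

PV of 4-year annuity: €32,900.00 × [1 − (1+0.088)^−4] / 0.088 = 107056.37544
Perpetuity value at year 4: €26,500.00 / 0.088 = 301136.36364
PV of perpetuity: 301136.36364 / (1+0.088)^4 = 214905.54452
Total PV = 107056.37544 + 214905.54452 = 321961.91995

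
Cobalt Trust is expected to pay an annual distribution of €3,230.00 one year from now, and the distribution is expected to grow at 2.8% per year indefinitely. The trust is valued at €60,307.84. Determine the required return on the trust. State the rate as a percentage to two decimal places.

8.16%

P = D₁/(r − g) ⇒ r = D₁/P + g = €3,230.0000/€60,307.84 + 0.028 = 0.053559 + 0.028 = 0.081559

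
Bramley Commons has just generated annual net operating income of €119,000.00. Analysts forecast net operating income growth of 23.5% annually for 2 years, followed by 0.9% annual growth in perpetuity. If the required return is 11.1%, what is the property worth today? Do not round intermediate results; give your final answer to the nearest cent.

€1733928.14

D_1 = 146965.00000
D_2 = 181501.77500
Terminal value at year 2: TV = D_2×(1+g_2)/(r−g_2) = 183135.29098/0.102 = 1795444.02917
P_0 = D_1/(1+r)^1 + D_2/(1+r)^2 + TV/(1+r)^2
    = 132281.72817 + 147045.84545 + 1454600.56919 = 1733928.14281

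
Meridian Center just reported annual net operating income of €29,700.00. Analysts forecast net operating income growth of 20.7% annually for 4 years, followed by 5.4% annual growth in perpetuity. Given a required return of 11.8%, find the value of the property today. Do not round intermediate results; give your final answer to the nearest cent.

D_1 = 35847.90000
D_2 = 43268.41530
D_3 = 52224.97727
D_4 = 63035.54756
Terminal value at year 4: TV = D_4×(1+g_2)/(r−g_2) = 66439.46713/0.064 = 1038116.67390
P_0 = D_1/(1+r)^1 + D_2/(1+r)^2 + D_3/(1+r)^3 + D_4/(1+r)^4 + TV/(1+r)^4
    = 32064.31127 + 34616.83694 + 37372.56010 + 40347.65657 + 664475.46906 = 808876.83394

€808876.83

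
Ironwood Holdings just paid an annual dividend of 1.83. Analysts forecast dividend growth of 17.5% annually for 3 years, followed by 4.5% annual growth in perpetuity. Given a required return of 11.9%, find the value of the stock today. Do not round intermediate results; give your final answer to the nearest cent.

35.98

D_1 = 2.15025
D_2 = 2.52654
D_3 = 2.96869
Terminal value at year 3: TV = D_3×(1+g_2)/(r−g_2) = 3.10228/0.074 = 41.92270
P_0 = D_1/(1+r)^1 + D_2/(1+r)^2 + D_3/(1+r)^3 + TV/(1+r)^3
    = 1.92158 + 2.01775 + 2.11872 + 29.91982 = 35.97787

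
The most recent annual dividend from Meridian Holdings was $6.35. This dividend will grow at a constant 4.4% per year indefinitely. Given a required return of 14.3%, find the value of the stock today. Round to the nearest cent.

D₁ = D₀ × (1 + g) = $6.35 × 1.044 = $6.6294
Growing perpetuity: P = D₁ / (r − g) = $6.6294 / (0.143 − 0.044) = $66.96

$66.96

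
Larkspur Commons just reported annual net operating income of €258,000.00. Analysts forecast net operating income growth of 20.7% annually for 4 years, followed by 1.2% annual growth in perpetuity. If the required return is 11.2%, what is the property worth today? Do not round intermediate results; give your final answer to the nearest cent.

D_1 = 311406.00000
D_2 = 375867.04200
D_3 = 453671.51969
D_4 = 547581.52427
Terminal value at year 4: TV = D_4×(1+g_2)/(r−g_2) = 554152.50256/0.1 = 5541525.02562
P_0 = D_1/(1+r)^1 + D_2/(1+r)^2 + D_3/(1+r)^3 + D_4/(1+r)^4 + TV/(1+r)^4
    = 280041.36691 + 303965.76426 + 329934.06246 + 358120.87536 + 3624183.25859 = 4896245.32758

€4896245.33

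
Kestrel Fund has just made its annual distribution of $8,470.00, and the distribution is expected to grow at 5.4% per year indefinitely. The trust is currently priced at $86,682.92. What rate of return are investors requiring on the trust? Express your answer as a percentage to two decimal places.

D₁ = $8,470.00 × 1.054 = $8,927.3800
P = D₁/(r − g) ⇒ r = D₁/P + g = $8,927.3800/$86,682.92 + 0.054 = 0.102989 + 0.054 = 0.156989

15.70%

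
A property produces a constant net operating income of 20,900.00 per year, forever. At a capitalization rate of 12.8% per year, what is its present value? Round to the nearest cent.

163281.25

Level perpetuity: PV = C / r = 20,900.00 / 0.128 = 163,281.25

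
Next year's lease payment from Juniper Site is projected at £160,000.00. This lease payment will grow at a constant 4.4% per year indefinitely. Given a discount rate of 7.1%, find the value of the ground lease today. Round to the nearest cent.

£5925925.93

Growing perpetuity: P = D₁ / (r − g) = £160,000.0000 / (0.071 − 0.044) = £5,925,925.93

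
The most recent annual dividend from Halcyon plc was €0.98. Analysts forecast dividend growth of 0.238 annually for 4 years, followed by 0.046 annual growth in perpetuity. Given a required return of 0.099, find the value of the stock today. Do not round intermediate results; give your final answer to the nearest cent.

D_1 = 1.21324
D_2 = 1.50199
D_3 = 1.85947
D_4 = 2.30202
Terminal value at year 4: TV = D_4×(1+g_2)/(r−g_2) = 2.40791/0.053 = 45.43227
P_0 = D_1/(1+r)^1 + D_2/(1+r)^2 + D_3/(1+r)^3 + D_4/(1+r)^4 + TV/(1+r)^4
    = 1.10395 + 1.24357 + 1.40086 + 1.57804 + 31.14395 = 36.47037

€36.47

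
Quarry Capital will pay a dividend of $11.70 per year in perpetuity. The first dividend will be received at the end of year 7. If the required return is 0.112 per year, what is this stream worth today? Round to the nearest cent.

Value at end of year 6: C / r = $11.70 / 0.112 = $104.4643
Discount to today: PV = $104.4643 / (1 + 0.112)^6 = $104.4643 / 1.890727 = $55.25

$55.25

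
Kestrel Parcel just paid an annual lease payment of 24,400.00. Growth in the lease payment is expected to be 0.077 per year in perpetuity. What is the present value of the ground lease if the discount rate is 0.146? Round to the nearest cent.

D₁ = D₀ × (1 + g) = 24,400.00 × 1.077 = 26,278.8000
Growing perpetuity: P = D₁ / (r − g) = 26,278.8000 / (0.146 − 0.077) = 380,852.17

380852.17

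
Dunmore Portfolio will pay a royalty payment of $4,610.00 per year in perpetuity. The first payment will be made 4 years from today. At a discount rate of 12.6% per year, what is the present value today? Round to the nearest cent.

Value at end of year 3: C / r = $4,610.00 / 0.126 = $36,587.3016
Discount to today: PV = $36,587.3016 / (1 + 0.126)^3 = $36,587.3016 / 1.427628 = $25,628.03

$25628.03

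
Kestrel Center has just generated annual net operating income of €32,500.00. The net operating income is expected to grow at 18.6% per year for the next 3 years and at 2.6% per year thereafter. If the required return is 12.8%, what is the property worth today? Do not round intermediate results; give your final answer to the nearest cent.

€487851.72

D_1 = 38545.00000
D_2 = 45714.37000
D_3 = 54217.24282
Terminal value at year 3: TV = D_3×(1+g_2)/(r−g_2) = 55626.89113/0.102 = 545361.67778
P_0 = D_1/(1+r)^1 + D_2/(1+r)^2 + D_3/(1+r)^3 + TV/(1+r)^3
    = 34171.09929 + 35928.12390 + 37775.49197 + 379977.00749 = 487851.72265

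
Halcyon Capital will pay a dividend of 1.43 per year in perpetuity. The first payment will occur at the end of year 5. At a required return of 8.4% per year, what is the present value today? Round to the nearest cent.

Value at end of year 4: C / r = 1.43 / 0.084 = 17.0238
Discount to today: PV = 17.0238 / (1 + 0.084)^4 = 17.0238 / 1.380757 = 12.33

12.33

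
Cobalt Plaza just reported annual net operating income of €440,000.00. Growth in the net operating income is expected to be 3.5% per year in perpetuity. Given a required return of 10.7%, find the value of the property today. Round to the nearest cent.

D₁ = D₀ × (1 + g) = €440,000.00 × 1.035 = €455,400.0000
Growing perpetuity: P = D₁ / (r − g) = €455,400.0000 / (0.107 − 0.035) = €6,325,000.00

€6325000.00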